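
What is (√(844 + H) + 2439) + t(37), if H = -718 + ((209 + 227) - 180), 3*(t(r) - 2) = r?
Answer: 7360/3 + √382 ≈ 2472.9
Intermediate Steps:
t(r) = 2 + r/3
H = -462 (H = -718 + (436 - 180) = -718 + 256 = -462)
(√(844 + H) + 2439) + t(37) = (√(844 - 462) + 2439) + (2 + (⅓)*37) = (√382 + 2439) + (2 + 37/3) = (2439 + √382) + 43/3 = 7360/3 + √382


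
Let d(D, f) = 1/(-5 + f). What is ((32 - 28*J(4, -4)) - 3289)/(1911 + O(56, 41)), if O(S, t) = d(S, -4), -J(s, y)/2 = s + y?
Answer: -29313/17198 ≈ -1.7044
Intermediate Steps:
J(s, y) = -2*s - 2*y (J(s, y) = -2*(s + y) = -2*s - 2*y)
O(S, t) = -⅑ (O(S, t) = 1/(-5 - 4) = 1/(-9) = -⅑)
((32 - 28*J(4, -4)) - 3289)/(1911 + O(56, 41)) = ((32 - 28*(-2*4 - 2*(-4))) - 3289)/(1911 - ⅑) = ((32 - 28*(-8 + 8)) - 3289)/(17198/9) = ((32 - 28*0) - 3289)*(9/17198) = ((32 + 0) - 3289)*(9/17198) = (32 - 3289)*(9/17198) = -3257*9/17198 = -29313/17198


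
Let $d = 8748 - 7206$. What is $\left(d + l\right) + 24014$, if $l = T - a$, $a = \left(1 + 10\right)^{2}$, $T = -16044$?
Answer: $9391$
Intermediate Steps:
$a = 121$ ($a = 11^{2} = 121$)
$d = 1542$ ($d = 8748 - 7206 = 1542$)
$l = -16165$ ($l = -16044 - 121 = -16165$)
$\left(d + l\right) + 24014 = \left(1542 - 16165\right) + 24014 = -14623 + 24014 = 9391$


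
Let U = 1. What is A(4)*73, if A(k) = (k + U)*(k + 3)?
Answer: 2555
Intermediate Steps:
A(k) = (1 + k)*(3 + k) (A(k) = (k + 1)*(k + 3) = (1 + k)*(3 + k))
A(4)*73 = (3 + 4**2 + 4*4)*73 = (3 + 16 + 16)*73 = 35*73 = 2555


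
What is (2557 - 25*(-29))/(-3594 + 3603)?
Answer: 1094/3 ≈ 364.67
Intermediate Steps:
(2557 - 25*(-29))/(-3594 + 3603) = (2557 + 725)/9 = 3282*(⅑) = 1094/3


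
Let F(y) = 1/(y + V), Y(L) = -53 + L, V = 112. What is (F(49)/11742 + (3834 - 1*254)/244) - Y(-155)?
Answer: 25678145407/115318182 ≈ 222.67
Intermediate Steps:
F(y) = 1/(112 + y) (F(y) = 1/(y + 112) = 1/(112 + y))
(F(49)/11742 + (3834 - 1*254)/244) - Y(-155) = (1/((112 + 49)*11742) + (3834 - 1*254)/244) - (-53 - 155) = ((1/11742)/161 + (3834 - 254)*(1/244)) - 1*(-208) = ((1/161)*(1/11742) + 3580*(1/244)) + 208 = (1/1890462 + 895/61) + 208 = 1691963551/115318182 + 208 = 25678145407/115318182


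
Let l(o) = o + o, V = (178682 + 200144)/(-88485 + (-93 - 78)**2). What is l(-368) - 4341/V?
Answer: -10818866/189413 ≈ -57.118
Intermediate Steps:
V = -189413/29622 (V = 378826/(-88485 + (-171)**2) = 378826/(-88485 + 29241) = 378826/(-59244) = 378826*(-1/59244) = -189413/29622 ≈ -6.3943)
l(o) = 2*o
l(-368) - 4341/V = 2*(-368) - 4341/(-189413/29622) = -736 - 4341*(-29622/189413) = -736 + 128589102/189413 = -10818866/189413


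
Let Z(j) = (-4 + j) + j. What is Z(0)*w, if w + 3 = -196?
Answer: 796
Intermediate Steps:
w = -199 (w = -3 - 196 = -199)
Z(j) = -4 + 2*j
Z(0)*w = (-4 + 2*0)*(-199) = (-4 + 0)*(-199) = -4*(-199) = 796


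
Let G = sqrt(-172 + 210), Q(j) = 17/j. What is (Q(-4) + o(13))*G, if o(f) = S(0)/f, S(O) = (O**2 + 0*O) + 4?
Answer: -205*sqrt(38)/52 ≈ -24.302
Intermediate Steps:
S(O) = 4 + O**2 (S(O) = (O**2 + 0) + 4 = O**2 + 4 = 4 + O**2)
o(f) = 4/f (o(f) = (4 + 0**2)/f = (4 + 0)/f = 4/f)
G = sqrt(38) ≈ 6.1644
(Q(-4) + o(13))*G = (17/(-4) + 4/13)*sqrt(38) = (17*(-1/4) + 4*(1/13))*sqrt(38) = (-17/4 + 4/13)*sqrt(38) = -205*sqrt(38)/52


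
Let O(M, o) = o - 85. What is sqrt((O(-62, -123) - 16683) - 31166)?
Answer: I*sqrt(48057) ≈ 219.22*I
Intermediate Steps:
O(M, o) = -85 + o
sqrt((O(-62, -123) - 16683) - 31166) = sqrt(((-85 - 123) - 16683) - 31166) = sqrt((-208 - 16683) - 31166) = sqrt(-16891 - 31166) = sqrt(-48057) = I*sqrt(48057)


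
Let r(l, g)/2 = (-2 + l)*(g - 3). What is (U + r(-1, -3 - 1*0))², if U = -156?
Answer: 14400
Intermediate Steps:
r(l, g) = 2*(-3 + g)*(-2 + l) (r(l, g) = 2*((-2 + l)*(g - 3)) = 2*((-2 + l)*(-3 + g)) = 2*((-3 + g)*(-2 + l)) = 2*(-3 + g)*(-2 + l))
(U + r(-1, -3 - 1*0))² = (-156 + (12 - 6*(-1) - 4*(-3 - 1*0) + 2*(-3 - 1*0)*(-1)))² = (-156 + (12 + 6 - 4*(-3 + 0) + 2*(-3 + 0)*(-1)))² = (-156 + (12 + 6 - 4*(-3) + 2*(-3)*(-1)))² = (-156 + (12 + 6 + 12 + 6))² = (-156 + 36)² = (-120)² = 14400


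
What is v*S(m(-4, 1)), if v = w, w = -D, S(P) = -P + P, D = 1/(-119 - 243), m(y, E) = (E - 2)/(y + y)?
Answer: 0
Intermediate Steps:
m(y, E) = (-2 + E)/(2*y) (m(y, E) = (-2 + E)/((2*y)) = (-2 + E)*(1/(2*y)) = (-2 + E)/(2*y))
D = -1/362 (D = 1/(-362) = -1/362 ≈ -0.0027624)
S(P) = 0
w = 1/362 (w = -1*(-1/362) = 1/362 ≈ 0.0027624)
v = 1/362 ≈ 0.0027624
v*S(m(-4, 1)) = (1/362)*0 = 0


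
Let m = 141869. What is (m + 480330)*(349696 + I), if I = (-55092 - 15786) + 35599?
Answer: 195629942983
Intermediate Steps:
I = -35279 (I = -70878 + 35599 = -35279)
(m + 480330)*(349696 + I) = (141869 + 480330)*(349696 - 35279) = 622199*314417 = 195629942983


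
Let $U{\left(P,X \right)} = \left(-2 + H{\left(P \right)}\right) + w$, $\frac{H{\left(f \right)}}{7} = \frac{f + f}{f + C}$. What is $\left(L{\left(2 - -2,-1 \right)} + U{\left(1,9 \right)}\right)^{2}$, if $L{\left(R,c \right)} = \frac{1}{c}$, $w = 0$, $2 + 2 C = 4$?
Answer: $16$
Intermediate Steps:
$C = 1$ ($C = -1 + \frac{1}{2} \cdot 4 = -1 + 2 = 1$)
$H{\left(f \right)} = \frac{14 f}{1 + f}$ ($H{\left(f \right)} = 7 \frac{f + f}{f + 1} = 7 \frac{2 f}{1 + f} = \frac{14 f}{1 + f}$)
$U{\left(P,X \right)} = -2 + \frac{14 P}{1 + P}$ ($U{\left(P,X \right)} = \left(-2 + \frac{14 P}{1 + P}\right) + 0 = -2 + \frac{14 P}{1 + P}$)
$\left(L{\left(2 - -2,-1 \right)} + U{\left(1,9 \right)}\right)^{2} = \left(\frac{1}{-1} + \frac{2 \left(-1 + 6 \cdot 1\right)}{1 + 1}\right)^{2} = \left(-1 + \frac{2 \left(-1 + 6\right)}{2}\right)^{2} = \left(-1 + 2 \cdot \frac{1}{2} \cdot 5\right)^{2} = \left(-1 + 5\right)^{2} = 4^{2} = 16$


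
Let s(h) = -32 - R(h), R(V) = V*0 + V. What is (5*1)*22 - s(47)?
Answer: 189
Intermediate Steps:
R(V) = V (R(V) = 0 + V = V)
s(h) = -32 - h
(5*1)*22 - s(47) = (5*1)*22 - (-32 - 1*47) = 5*22 - (-32 - 47) = 110 - 1*(-79) = 110 + 79 = 189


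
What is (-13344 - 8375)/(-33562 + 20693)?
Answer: 21719/12869 ≈ 1.6877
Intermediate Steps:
(-13344 - 8375)/(-33562 + 20693) = -21719/(-12869) = -21719*(-1/12869) = 21719/12869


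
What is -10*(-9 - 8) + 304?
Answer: 474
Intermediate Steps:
-10*(-9 - 8) + 304 = -10*(-17) + 304 = 170 + 304 = 474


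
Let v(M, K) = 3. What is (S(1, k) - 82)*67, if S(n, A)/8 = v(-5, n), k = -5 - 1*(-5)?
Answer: -3886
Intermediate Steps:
k = 0 (k = -5 + 5 = 0)
S(n, A) = 24 (S(n, A) = 8*3 = 24)
(S(1, k) - 82)*67 = (24 - 82)*67 = -58*67 = -3886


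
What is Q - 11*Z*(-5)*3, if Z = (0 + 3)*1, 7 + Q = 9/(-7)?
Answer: 3407/7 ≈ 486.71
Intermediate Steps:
Q = -58/7 (Q = -7 + 9/(-7) = -7 + 9*(-⅐) = -7 - 9/7 = -58/7 ≈ -8.2857)
Z = 3 (Z = 3*1 = 3)
Q - 11*Z*(-5)*3 = -58/7 - 11*3*(-5)*3 = -58/7 - (-165)*3 = -58/7 - 11*(-45) = -58/7 + 495 = 3407/7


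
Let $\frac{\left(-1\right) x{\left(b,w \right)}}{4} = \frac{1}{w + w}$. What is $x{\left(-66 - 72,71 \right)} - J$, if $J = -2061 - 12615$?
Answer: $\frac{1041994}{71} \approx 14676.0$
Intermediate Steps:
$J = -14676$
$x{\left(b,w \right)} = - \frac{2}{w}$ ($x{\left(b,w \right)} = - \frac{4}{w + w} = - \frac{4}{2 w} = - 4 \frac{1}{2 w} = - \frac{2}{w}$)
$x{\left(-66 - 72,71 \right)} - J = - \frac{2}{71} - -14676 = \left(-2\right) \frac{1}{71} + 14676 = - \frac{2}{71} + 14676 = \frac{1041994}{71}$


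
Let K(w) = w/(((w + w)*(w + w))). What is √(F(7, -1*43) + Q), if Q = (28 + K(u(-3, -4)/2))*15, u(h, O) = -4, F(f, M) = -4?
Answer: √6626/4 ≈ 20.350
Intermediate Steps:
K(w) = 1/(4*w) (K(w) = w/(((2*w)*(2*w))) = w/((4*w²)) = w*(1/(4*w²)) = 1/(4*w))
Q = 3345/8 (Q = (28 + 1/(4*((-4/2))))*15 = (28 + 1/(4*((-4*½))))*15 = (28 + (¼)/(-2))*15 = (28 + (¼)*(-½))*15 = (28 - ⅛)*15 = (223/8)*15 = 3345/8 ≈ 418.13)
√(F(7, -1*43) + Q) = √(-4 + 3345/8) = √(3313/8) = √6626/4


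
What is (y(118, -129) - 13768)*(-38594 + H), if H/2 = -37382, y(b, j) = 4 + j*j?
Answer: -326130966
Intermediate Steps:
y(b, j) = 4 + j²
H = -74764 (H = 2*(-37382) = -74764)
(y(118, -129) - 13768)*(-38594 + H) = ((4 + (-129)²) - 13768)*(-38594 - 74764) = ((4 + 16641) - 13768)*(-113358) = (16645 - 13768)*(-113358) = 2877*(-113358) = -326130966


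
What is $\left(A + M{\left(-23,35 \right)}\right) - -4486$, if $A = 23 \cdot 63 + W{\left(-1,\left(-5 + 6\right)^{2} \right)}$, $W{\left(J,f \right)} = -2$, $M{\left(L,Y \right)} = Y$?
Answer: $5968$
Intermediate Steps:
$A = 1447$ ($A = 23 \cdot 63 - 2 = 1449 - 2 = 1447$)
$\left(A + M{\left(-23,35 \right)}\right) - -4486 = \left(1447 + 35\right) - -4486 = 1482 + 4486 = 5968$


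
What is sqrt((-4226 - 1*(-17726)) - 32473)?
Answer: I*sqrt(18973) ≈ 137.74*I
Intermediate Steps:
sqrt((-4226 - 1*(-17726)) - 32473) = sqrt((-4226 + 17726) - 32473) = sqrt(13500 - 32473) = sqrt(-18973) = I*sqrt(18973)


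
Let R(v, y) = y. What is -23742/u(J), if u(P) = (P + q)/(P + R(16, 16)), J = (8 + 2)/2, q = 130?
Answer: -18466/5 ≈ -3693.2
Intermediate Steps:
J = 5 (J = (1/2)*10 = 5)
u(P) = (130 + P)/(16 + P) (u(P) = (P + 130)/(P + 16) = (130 + P)/(16 + P))
-23742/u(J) = -23742*(16 + 5)/(130 + 5) = -23742/(135/21) = -23742/((1/21)*135) = -23742/45/7 = -23742*7/45 = -18466/5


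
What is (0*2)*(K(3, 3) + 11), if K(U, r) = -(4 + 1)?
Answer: 0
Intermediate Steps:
K(U, r) = -5 (K(U, r) = -1*5 = -5)
(0*2)*(K(3, 3) + 11) = (0*2)*(-5 + 11) = 0*6 = 0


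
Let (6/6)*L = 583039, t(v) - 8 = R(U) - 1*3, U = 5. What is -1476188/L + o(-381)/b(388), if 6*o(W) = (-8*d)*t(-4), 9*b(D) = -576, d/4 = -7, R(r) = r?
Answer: -29263493/3498234 ≈ -8.3652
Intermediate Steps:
d = -28 (d = 4*(-7) = -28)
b(D) = -64 (b(D) = (⅑)*(-576) = -64)
t(v) = 10 (t(v) = 8 + (5 - 1*3) = 8 + (5 - 3) = 8 + 2 = 10)
o(W) = 1120/3 (o(W) = (-8*(-28)*10)/6 = (224*10)/6 = (⅙)*2240 = 1120/3)
L = 583039
-1476188/L + o(-381)/b(388) = -1476188/583039 + (1120/3)/(-64) = -1476188*1/583039 + (1120/3)*(-1/64) = -1476188/583039 - 35/6 = -29263493/3498234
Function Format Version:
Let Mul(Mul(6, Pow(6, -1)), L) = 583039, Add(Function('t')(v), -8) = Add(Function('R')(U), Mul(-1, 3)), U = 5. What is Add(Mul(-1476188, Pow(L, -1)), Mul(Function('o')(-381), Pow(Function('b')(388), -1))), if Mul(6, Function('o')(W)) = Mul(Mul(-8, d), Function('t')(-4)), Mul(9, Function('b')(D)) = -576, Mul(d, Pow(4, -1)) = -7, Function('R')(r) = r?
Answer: Rational(-29263493, 3498234) ≈ -8.3652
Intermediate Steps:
d = -28 (d = Mul(4, -7) = -28)
Function('b')(D) = -64 (Function('b')(D) = Mul(Rational(1, 9), -576) = -64)
Function('t')(v) = 10 (Function('t')(v) = Add(8, Add(5, Mul(-1, 3))) = Add(8, Add(5, -3)) = Add(8, 2) = 10)
Function('o')(W) = Rational(1120, 3) (Function('o')(W) = Mul(Rational(1, 6), Mul(Mul(-8, -28), 10)) = Mul(Rational(1, 6), Mul(224, 10)) = Mul(Rational(1, 6), 2240) = Rational(1120, 3))
L = 583039
Add(Mul(-1476188, Pow(L, -1)), Mul(Function('o')(-381), Pow(Function('b')(388), -1))) = Add(Mul(-1476188, Pow(583039, -1)), Mul(Rational(1120, 3), Pow(-64, -1))) = Add(Mul(-1476188, Rational(1, 583039)), Mul(Rational(1120, 3), Rational(-1, 64))) = Add(Rational(-1476188, 583039), Rational(-35, 6)) = Rational(-29263493, 3498234)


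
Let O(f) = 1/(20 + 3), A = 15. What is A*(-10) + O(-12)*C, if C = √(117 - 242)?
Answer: -150 + 5*I*√5/23 ≈ -150.0 + 0.4861*I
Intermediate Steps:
O(f) = 1/23
C = 5*I*√5 (C = √(-125) = 5*I*√5 ≈ 11.18*I)
A*(-10) + O(-12)*C = 15*(-10) + (5*I*√5)/23 = -150 + 5*I*√5/23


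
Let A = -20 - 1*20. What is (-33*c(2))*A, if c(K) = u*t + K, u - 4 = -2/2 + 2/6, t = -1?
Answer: -1760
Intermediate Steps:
u = 10/3 (u = 4 + (-2/2 + 2/6) = 4 + (-2*1/2 + 2*(1/6)) = 4 + (-1 + 1/3) = 4 - 2/3 = 10/3 ≈ 3.3333)
c(K) = -10/3 + K (c(K) = (10/3)*(-1) + K = -10/3 + K)
A = -40 (A = -20 - 20 = -40)
(-33*c(2))*A = -33*(-10/3 + 2)*(-40) = -33*(-4/3)*(-40) = 44*(-40) = -1760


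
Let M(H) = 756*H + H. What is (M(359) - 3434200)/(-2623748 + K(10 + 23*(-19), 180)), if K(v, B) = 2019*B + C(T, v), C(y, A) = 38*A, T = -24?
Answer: 3162437/2276554 ≈ 1.3891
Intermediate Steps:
M(H) = 757*H
K(v, B) = 38*v + 2019*B (K(v, B) = 2019*B + 38*v = 38*v + 2019*B)
(M(359) - 3434200)/(-2623748 + K(10 + 23*(-19), 180)) = (757*359 - 3434200)/(-2623748 + (38*(10 + 23*(-19)) + 2019*180)) = (271763 - 3434200)/(-2623748 + (38*(10 - 437) + 363420)) = -3162437/(-2623748 + (38*(-427) + 363420)) = -3162437/(-2623748 + (-16226 + 363420)) = -3162437/(-2623748 + 347194) = -3162437/(-2276554) = -3162437*(-1/2276554) = 3162437/2276554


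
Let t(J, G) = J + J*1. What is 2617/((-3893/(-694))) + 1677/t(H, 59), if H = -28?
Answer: 95178527/218008 ≈ 436.58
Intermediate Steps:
t(J, G) = 2*J (t(J, G) = J + J = 2*J)
2617/((-3893/(-694))) + 1677/t(H, 59) = 2617/((-3893/(-694))) + 1677/((2*(-28))) = 2617/((-3893*(-1/694))) + 1677/(-56) = 2617/(3893/694) + 1677*(-1/56) = 2617*(694/3893) - 1677/56 = 1816198/3893 - 1677/56 = 95178527/218008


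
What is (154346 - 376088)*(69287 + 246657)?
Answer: -70058054448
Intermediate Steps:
(154346 - 376088)*(69287 + 246657) = -221742*315944 = -70058054448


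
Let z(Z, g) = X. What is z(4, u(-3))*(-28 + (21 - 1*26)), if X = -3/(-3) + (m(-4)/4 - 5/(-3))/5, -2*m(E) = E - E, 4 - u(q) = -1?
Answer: -44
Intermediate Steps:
u(q) = 5 (u(q) = 4 - 1*(-1) = 4 + 1 = 5)
m(E) = 0 (m(E) = -(E - E)/2 = -1/2*0 = 0)
X = 4/3 (X = -3/(-3) + (0/4 - 5/(-3))/5 = -3*(-1/3) + (0*(1/4) - 5*(-1/3))*(1/5) = 1 + (0 + 5/3)*(1/5) = 1 + (5/3)*(1/5) = 1 + 1/3 = 4/3 ≈ 1.3333)
z(Z, g) = 4/3
z(4, u(-3))*(-28 + (21 - 1*26)) = 4*(-28 + (21 - 1*26))/3 = 4*(-28 + (21 - 26))/3 = 4*(-28 - 5)/3 = (4/3)*(-33) = -44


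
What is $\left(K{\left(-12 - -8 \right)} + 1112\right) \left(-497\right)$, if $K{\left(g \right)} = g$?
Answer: $-550676$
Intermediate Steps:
$\left(K{\left(-12 - -8 \right)} + 1112\right) \left(-497\right) = \left(\left(-12 - -8\right) + 1112\right) \left(-497\right) = \left(\left(-12 + 8\right) + 1112\right) \left(-497\right) = \left(-4 + 1112\right) \left(-497\right) = 1108 \left(-497\right) = -550676$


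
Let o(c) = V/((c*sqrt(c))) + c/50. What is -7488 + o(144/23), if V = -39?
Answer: -4305528/575 - 299*sqrt(23)/576 ≈ -7490.4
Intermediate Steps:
o(c) = -39/c**(3/2) + c/50
-7488 + o(144/23) = -7488 + (-39*23*sqrt(23)/1728 + (144/23)/50) = -7488 + (-39*23*sqrt(23)/1728 + (144*(1/23))/50) = -7488 + (-299*sqrt(23)/576 + (1/50)*(144/23)) = -7488 + (-299*sqrt(23)/576 + 72/575) = -7488 + (72/575 - 299*sqrt(23)/576) = -4305528/575 - 299*sqrt(23)/576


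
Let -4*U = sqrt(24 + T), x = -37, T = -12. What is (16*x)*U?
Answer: 296*sqrt(3) ≈ 512.69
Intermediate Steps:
U = -sqrt(3)/2 (U = -sqrt(24 - 12)/4 = -sqrt(3)/2 ≈ -0.86602)
(16*x)*U = (16*(-37))*(-sqrt(3)/2) = -(-296)*sqrt(3) = 296*sqrt(3)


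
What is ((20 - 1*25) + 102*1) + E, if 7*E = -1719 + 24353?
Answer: 23313/7 ≈ 3330.4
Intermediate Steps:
E = 22634/7 (E = (-1719 + 24353)/7 = (⅐)*22634 = 22634/7 ≈ 3233.4)
((20 - 1*25) + 102*1) + E = ((20 - 1*25) + 102*1) + 22634/7 = ((20 - 25) + 102) + 22634/7 = (-5 + 102) + 22634/7 = 97 + 22634/7 = 23313/7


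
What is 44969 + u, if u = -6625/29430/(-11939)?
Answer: 3160104469751/70272954 ≈ 44969.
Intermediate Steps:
u = 1325/70272954 (u = -6625*1/29430*(-1/11939) = -1325/5886*(-1/11939) = 1325/70272954 ≈ 1.8855e-5)
44969 + u = 44969 + 1325/70272954 = 3160104469751/70272954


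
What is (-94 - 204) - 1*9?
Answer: -307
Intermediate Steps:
(-94 - 204) - 1*9 = -298 - 9 = -307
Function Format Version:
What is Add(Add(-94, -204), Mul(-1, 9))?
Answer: -307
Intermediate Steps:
Add(Add(-94, -204), Mul(-1, 9)) = Add(-298, -9) = -307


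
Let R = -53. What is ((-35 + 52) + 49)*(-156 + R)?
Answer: -13794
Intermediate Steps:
((-35 + 52) + 49)*(-156 + R) = ((-35 + 52) + 49)*(-156 - 53) = (17 + 49)*(-209) = 66*(-209) = -13794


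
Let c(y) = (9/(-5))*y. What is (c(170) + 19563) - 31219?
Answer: -11962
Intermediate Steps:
c(y) = -9*y/5 (c(y) = (9*(-⅕))*y = -9*y/5)
(c(170) + 19563) - 31219 = (-9/5*170 + 19563) - 31219 = (-306 + 19563) - 31219 = 19257 - 31219 = -11962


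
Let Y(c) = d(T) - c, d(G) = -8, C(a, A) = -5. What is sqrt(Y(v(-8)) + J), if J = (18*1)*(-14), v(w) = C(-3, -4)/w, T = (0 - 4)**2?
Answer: I*sqrt(4170)/4 ≈ 16.144*I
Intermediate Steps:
T = 16 (T = (-4)**2 = 16)
v(w) = -5/w
Y(c) = -8 - c
J = -252 (J = 18*(-14) = -252)
sqrt(Y(v(-8)) + J) = sqrt((-8 - (-5)/(-8)) - 252) = sqrt((-8 - (-5)*(-1)/8) - 252) = sqrt((-8 - 1*5/8) - 252) = sqrt((-8 - 5/8) - 252) = sqrt(-69/8 - 252) = sqrt(-2085/8) = I*sqrt(4170)/4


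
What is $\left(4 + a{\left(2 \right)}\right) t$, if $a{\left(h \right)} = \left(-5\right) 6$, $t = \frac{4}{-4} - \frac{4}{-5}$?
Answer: $\frac{26}{5} \approx 5.2$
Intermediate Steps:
$t = - \frac{1}{5}$ ($t = 4 \left(- \frac{1}{4}\right) - - \frac{4}{5} = -1 + \frac{4}{5} = - \frac{1}{5} \approx -0.2$)
$a{\left(h \right)} = -30$
$\left(4 + a{\left(2 \right)}\right) t = \left(4 - 30\right) \left(- \frac{1}{5}\right) = \left(-26\right) \left(- \frac{1}{5}\right) = \frac{26}{5}$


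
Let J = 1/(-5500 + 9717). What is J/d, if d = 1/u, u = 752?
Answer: 752/4217 ≈ 0.17833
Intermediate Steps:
d = 1/752 ≈ 0.0013298
J = 1/4217 ≈ 0.00023714
J/d = 1/(4217*(1/752)) = (1/4217)*752 = 752/4217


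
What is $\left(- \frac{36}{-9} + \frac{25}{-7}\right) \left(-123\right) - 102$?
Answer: $- \frac{1083}{7} \approx -154.71$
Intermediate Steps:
$\left(- \frac{36}{-9} + \frac{25}{-7}\right) \left(-123\right) - 102 = \left(\left(-36\right) \left(- \frac{1}{9}\right) + 25 \left(- \frac{1}{7}\right)\right) \left(-123\right) - 102 = \left(4 - \frac{25}{7}\right) \left(-123\right) - 102 = \frac{3}{7} \left(-123\right) - 102 = - \frac{369}{7} - 102 = - \frac{1083}{7}$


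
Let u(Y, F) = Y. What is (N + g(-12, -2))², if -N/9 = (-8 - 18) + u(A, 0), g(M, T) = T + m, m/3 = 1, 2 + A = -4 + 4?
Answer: 64009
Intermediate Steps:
A = -2 (A = -2 + (-4 + 4) = -2 + 0 = -2)
m = 3 (m = 3*1 = 3)
g(M, T) = 3 + T (g(M, T) = T + 3 = 3 + T)
N = 252 (N = -9*((-8 - 18) - 2) = -9*(-26 - 2) = -9*(-28) = 252)
(N + g(-12, -2))² = (252 + (3 - 2))² = (252 + 1)² = 253² = 64009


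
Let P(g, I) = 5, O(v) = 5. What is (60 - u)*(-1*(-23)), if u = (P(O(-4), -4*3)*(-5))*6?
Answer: 4830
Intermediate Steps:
u = -150 (u = (5*(-5))*6 = -25*6 = -150)
(60 - u)*(-1*(-23)) = (60 - 1*(-150))*(-1*(-23)) = (60 + 150)*23 = 210*23 = 4830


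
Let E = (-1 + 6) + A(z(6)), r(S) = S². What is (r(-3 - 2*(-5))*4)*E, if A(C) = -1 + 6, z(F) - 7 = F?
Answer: 1960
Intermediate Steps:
z(F) = 7 + F
A(C) = 5
E = 10 (E = (-1 + 6) + 5 = 5 + 5 = 10)
(r(-3 - 2*(-5))*4)*E = ((-3 - 2*(-5))²*4)*10 = ((-3 + 10)²*4)*10 = (7²*4)*10 = (49*4)*10 = 196*10 = 1960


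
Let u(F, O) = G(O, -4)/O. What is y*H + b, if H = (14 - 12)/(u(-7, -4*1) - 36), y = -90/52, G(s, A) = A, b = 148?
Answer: 13477/91 ≈ 148.10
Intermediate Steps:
u(F, O) = -4/O
y = -45/26 (y = -90*1/52 = -45/26 ≈ -1.7308)
H = -2/35 (H = (14 - 12)/(-4/((-4*1)) - 36) = 2/(-4/(-4) - 36) = 2/(-4*(-¼) - 36) = 2/(1 - 36) = 2/(-35) = 2*(-1/35) = -2/35 ≈ -0.057143)
y*H + b = -45/26*(-2/35) + 148 = 9/91 + 148 = 13477/91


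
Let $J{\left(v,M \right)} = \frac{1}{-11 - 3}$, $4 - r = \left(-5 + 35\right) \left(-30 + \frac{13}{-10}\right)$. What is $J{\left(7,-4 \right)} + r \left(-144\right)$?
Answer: $- \frac{1901089}{14} \approx -1.3579 \cdot 10^{5}$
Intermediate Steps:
$r = 943$ ($r = 4 - \left(-5 + 35\right) \left(-30 + \frac{13}{-10}\right) = 4 - 30 \left(-30 + 13 \left(- \frac{1}{10}\right)\right) = 4 - 30 \left(-30 - \frac{13}{10}\right) = 4 - 30 \left(- \frac{313}{10}\right) = 4 - -939 = 4 + 939 = 943$)
$J{\left(v,M \right)} = - \frac{1}{14}$ ($J{\left(v,M \right)} = \frac{1}{-14} = - \frac{1}{14}$)
$J{\left(7,-4 \right)} + r \left(-144\right) = - \frac{1}{14} + 943 \left(-144\right) = - \frac{1}{14} - 135792 = - \frac{1901089}{14}$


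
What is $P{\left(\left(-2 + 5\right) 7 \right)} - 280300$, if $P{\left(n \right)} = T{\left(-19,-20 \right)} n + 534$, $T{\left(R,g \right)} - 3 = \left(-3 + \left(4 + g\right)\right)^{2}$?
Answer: $-272122$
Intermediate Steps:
$T{\left(R,g \right)} = 3 + \left(1 + g\right)^{2}$ ($T{\left(R,g \right)} = 3 + \left(-3 + \left(4 + g\right)\right)^{2} = 3 + \left(1 + g\right)^{2}$)
$P{\left(n \right)} = 534 + 364 n$ ($P{\left(n \right)} = \left(3 + \left(1 - 20\right)^{2}\right) n + 534 = \left(3 + \left(-19\right)^{2}\right) n + 534 = \left(3 + 361\right) n + 534 = 364 n + 534 = 534 + 364 n$)
$P{\left(\left(-2 + 5\right) 7 \right)} - 280300 = \left(534 + 364 \left(-2 + 5\right) 7\right) - 280300 = \left(534 + 364 \cdot 3 \cdot 7\right) - 280300 = \left(534 + 364 \cdot 21\right) - 280300 = \left(534 + 7644\right) - 280300 = 8178 - 280300 = -272122$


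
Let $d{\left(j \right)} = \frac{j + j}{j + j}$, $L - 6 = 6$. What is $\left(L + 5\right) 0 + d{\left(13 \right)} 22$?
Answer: $22$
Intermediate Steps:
$L = 12$ ($L = 6 + 6 = 12$)
$d{\left(j \right)} = 1$ ($d{\left(j \right)} = \frac{2 j}{2 j} = 2 j \frac{1}{2 j} = 1$)
$\left(L + 5\right) 0 + d{\left(13 \right)} 22 = \left(12 + 5\right) 0 + 1 \cdot 22 = 17 \cdot 0 + 22 = 0 + 22 = 22$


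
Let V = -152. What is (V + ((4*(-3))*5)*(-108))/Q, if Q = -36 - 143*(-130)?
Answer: 3164/9277 ≈ 0.34106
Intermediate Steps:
Q = 18554 (Q = -36 + 18590 = 18554)
(V + ((4*(-3))*5)*(-108))/Q = (-152 + ((4*(-3))*5)*(-108))/18554 = (-152 - 12*5*(-108))*(1/18554) = (-152 - 60*(-108))*(1/18554) = (-152 + 6480)*(1/18554) = 6328*(1/18554) = 3164/9277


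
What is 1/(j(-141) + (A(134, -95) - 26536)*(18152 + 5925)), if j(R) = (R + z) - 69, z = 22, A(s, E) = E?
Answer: -1/641194775 ≈ -1.5596e-9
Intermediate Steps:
j(R) = -47 + R (j(R) = (R + 22) - 69 = (22 + R) - 69 = -47 + R)
1/(j(-141) + (A(134, -95) - 26536)*(18152 + 5925)) = 1/((-47 - 141) + (-95 - 26536)*(18152 + 5925)) = 1/(-188 - 26631*24077) = 1/(-188 - 641194587) = 1/(-641194775) = -1/641194775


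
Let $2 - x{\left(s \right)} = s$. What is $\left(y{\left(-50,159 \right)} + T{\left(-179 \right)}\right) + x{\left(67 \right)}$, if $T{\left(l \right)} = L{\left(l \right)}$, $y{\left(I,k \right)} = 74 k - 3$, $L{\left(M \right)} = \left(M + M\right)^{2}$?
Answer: $139862$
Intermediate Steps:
$L{\left(M \right)} = 4 M^{2}$ ($L{\left(M \right)} = \left(2 M\right)^{2} = 4 M^{2}$)
$x{\left(s \right)} = 2 - s$
$y{\left(I,k \right)} = -3 + 74 k$
$T{\left(l \right)} = 4 l^{2}$
$\left(y{\left(-50,159 \right)} + T{\left(-179 \right)}\right) + x{\left(67 \right)} = \left(\left(-3 + 74 \cdot 159\right) + 4 \left(-179\right)^{2}\right) + \left(2 - 67\right) = \left(\left(-3 + 11766\right) + 4 \cdot 32041\right) + \left(2 - 67\right) = \left(11763 + 128164\right) - 65 = 139927 - 65 = 139862$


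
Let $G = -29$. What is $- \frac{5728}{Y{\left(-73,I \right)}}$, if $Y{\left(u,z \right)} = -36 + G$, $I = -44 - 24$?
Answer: $\frac{5728}{65} \approx 88.123$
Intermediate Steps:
$I = -68$
$Y{\left(u,z \right)} = -65$ ($Y{\left(u,z \right)} = -36 - 29 = -65$)
$- \frac{5728}{Y{\left(-73,I \right)}} = - \frac{5728}{-65} = \left(-5728\right) \left(- \frac{1}{65}\right) = \frac{5728}{65}$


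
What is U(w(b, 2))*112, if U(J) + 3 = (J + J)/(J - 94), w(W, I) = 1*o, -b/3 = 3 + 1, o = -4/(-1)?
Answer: -15568/45 ≈ -345.96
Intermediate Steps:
o = 4 (o = -4*(-1) = 4)
b = -12 (b = -3*(3 + 1) = -3*4 = -12)
w(W, I) = 4 (w(W, I) = 1*4 = 4)
U(J) = -3 + 2*J/(-94 + J) (U(J) = -3 + (J + J)/(J - 94) = -3 + (2*J)/(-94 + J) = -3 + 2*J/(-94 + J))
U(w(b, 2))*112 = ((282 - 1*4)/(-94 + 4))*112 = ((282 - 4)/(-90))*112 = -1/90*278*112 = -139/45*112 = -15568/45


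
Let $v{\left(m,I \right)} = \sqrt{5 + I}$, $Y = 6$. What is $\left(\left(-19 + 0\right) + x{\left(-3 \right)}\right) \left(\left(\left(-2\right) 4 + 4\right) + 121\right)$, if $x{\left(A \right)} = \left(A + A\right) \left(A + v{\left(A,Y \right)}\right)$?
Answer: $-117 - 702 \sqrt{11} \approx -2445.3$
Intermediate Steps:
$x{\left(A \right)} = 2 A \left(A + \sqrt{11}\right)$ ($x{\left(A \right)} = \left(A + A\right) \left(A + \sqrt{5 + 6}\right) = 2 A \left(A + \sqrt{11}\right)$)
$\left(\left(-19 + 0\right) + x{\left(-3 \right)}\right) \left(\left(\left(-2\right) 4 + 4\right) + 121\right) = \left(\left(-19 + 0\right) + 2 \left(-3\right) \left(-3 + \sqrt{11}\right)\right) \left(\left(\left(-2\right) 4 + 4\right) + 121\right) = \left(-19 + \left(18 - 6 \sqrt{11}\right)\right) \left(\left(-8 + 4\right) + 121\right) = \left(-1 - 6 \sqrt{11}\right) \left(-4 + 121\right) = \left(-1 - 6 \sqrt{11}\right) 117 = -117 - 702 \sqrt{11}$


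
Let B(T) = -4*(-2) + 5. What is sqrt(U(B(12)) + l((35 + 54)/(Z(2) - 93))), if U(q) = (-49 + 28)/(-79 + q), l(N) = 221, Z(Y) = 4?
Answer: 3*sqrt(11902)/22 ≈ 14.877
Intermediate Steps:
B(T) = 13 (B(T) = 8 + 5 = 13)
U(q) = -21/(-79 + q)
sqrt(U(B(12)) + l((35 + 54)/(Z(2) - 93))) = sqrt(-21/(-79 + 13) + 221) = sqrt(-21/(-66) + 221) = sqrt(-21*(-1/66) + 221) = sqrt(7/22 + 221) = sqrt(4869/22) = 3*sqrt(11902)/22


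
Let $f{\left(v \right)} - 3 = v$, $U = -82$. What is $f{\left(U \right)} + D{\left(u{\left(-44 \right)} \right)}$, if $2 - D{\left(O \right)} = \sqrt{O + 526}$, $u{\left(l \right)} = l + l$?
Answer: $-77 - \sqrt{438} \approx -97.928$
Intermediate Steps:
$u{\left(l \right)} = 2 l$
$f{\left(v \right)} = 3 + v$
$D{\left(O \right)} = 2 - \sqrt{526 + O}$ ($D{\left(O \right)} = 2 - \sqrt{O + 526} = 2 - \sqrt{526 + O}$)
$f{\left(U \right)} + D{\left(u{\left(-44 \right)} \right)} = \left(3 - 82\right) + \left(2 - \sqrt{526 + 2 \left(-44\right)}\right) = -79 + \left(2 - \sqrt{526 - 88}\right) = -79 + \left(2 - \sqrt{438}\right) = -77 - \sqrt{438}$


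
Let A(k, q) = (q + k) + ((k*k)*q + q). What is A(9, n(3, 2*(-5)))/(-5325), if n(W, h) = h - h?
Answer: -3/1775 ≈ -0.0016901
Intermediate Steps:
n(W, h) = 0
A(k, q) = k + 2*q + q*k**2 (A(k, q) = (k + q) + (k**2*q + q) = (k + q) + (q*k**2 + q) = (k + q) + (q + q*k**2) = k + 2*q + q*k**2)
A(9, n(3, 2*(-5)))/(-5325) = (9 + 2*0 + 0*9**2)/(-5325) = (9 + 0 + 0*81)*(-1/5325) = (9 + 0 + 0)*(-1/5325) = 9*(-1/5325) = -3/1775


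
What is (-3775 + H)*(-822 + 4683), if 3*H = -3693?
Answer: -19328166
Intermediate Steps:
H = -1231 (H = (1/3)*(-3693) = -1231)
(-3775 + H)*(-822 + 4683) = (-3775 - 1231)*(-822 + 4683) = -5006*3861 = -19328166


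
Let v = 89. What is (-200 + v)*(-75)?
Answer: 8325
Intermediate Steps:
(-200 + v)*(-75) = (-200 + 89)*(-75) = -111*(-75) = 8325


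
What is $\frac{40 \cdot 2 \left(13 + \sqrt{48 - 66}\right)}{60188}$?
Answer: $\frac{260}{15047} + \frac{60 i \sqrt{2}}{15047} \approx 0.017279 + 0.0056392 i$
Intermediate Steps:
$\frac{40 \cdot 2 \left(13 + \sqrt{48 - 66}\right)}{60188} = 80 \left(13 + \sqrt{-18}\right) \frac{1}{60188} = 80 \left(13 + 3 i \sqrt{2}\right) \frac{1}{60188} = \left(1040 + 240 i \sqrt{2}\right) \frac{1}{60188} = \frac{260}{15047} + \frac{60 i \sqrt{2}}{15047}$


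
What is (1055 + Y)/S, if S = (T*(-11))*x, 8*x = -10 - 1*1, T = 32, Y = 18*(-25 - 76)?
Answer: -763/484 ≈ -1.5764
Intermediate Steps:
Y = -1818 (Y = 18*(-101) = -1818)
x = -11/8 (x = (-10 - 1*1)/8 = (-10 - 1)/8 = (1/8)*(-11) = -11/8 ≈ -1.3750)
S = 484 (S = (32*(-11))*(-11/8) = -352*(-11/8) = 484)
(1055 + Y)/S = (1055 - 1818)/484 = -763*1/484 = -763/484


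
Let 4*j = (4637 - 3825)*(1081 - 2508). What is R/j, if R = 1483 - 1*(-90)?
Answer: -1573/289681 ≈ -0.0054301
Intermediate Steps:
j = -289681 (j = ((4637 - 3825)*(1081 - 2508))/4 = (812*(-1427))/4 = (¼)*(-1158724) = -289681)
R = 1573 (R = 1483 + 90 = 1573)
R/j = 1573/(-289681) = 1573*(-1/289681) = -1573/289681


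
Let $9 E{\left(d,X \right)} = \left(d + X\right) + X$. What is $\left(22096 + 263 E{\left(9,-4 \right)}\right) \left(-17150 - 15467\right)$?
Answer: $- \frac{6494925359}{9} \approx -7.2166 \cdot 10^{8}$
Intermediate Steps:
$E{\left(d,X \right)} = \frac{d}{9} + \frac{2 X}{9}$ ($E{\left(d,X \right)} = \frac{\left(d + X\right) + X}{9} = \frac{\left(X + d\right) + X}{9} = \frac{d + 2 X}{9} = \frac{d}{9} + \frac{2 X}{9}$)
$\left(22096 + 263 E{\left(9,-4 \right)}\right) \left(-17150 - 15467\right) = \left(22096 + 263 \left(\frac{1}{9} \cdot 9 + \frac{2}{9} \left(-4\right)\right)\right) \left(-17150 - 15467\right) = \left(22096 + 263 \left(1 - \frac{8}{9}\right)\right) \left(-32617\right) = \left(22096 + 263 \cdot \frac{1}{9}\right) \left(-32617\right) = \left(22096 + \frac{263}{9}\right) \left(-32617\right) = \frac{199127}{9} \left(-32617\right) = - \frac{6494925359}{9}$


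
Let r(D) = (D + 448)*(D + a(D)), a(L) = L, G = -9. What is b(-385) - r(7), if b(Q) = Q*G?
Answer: -2905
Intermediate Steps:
b(Q) = -9*Q (b(Q) = Q*(-9) = -9*Q)
r(D) = 2*D*(448 + D) (r(D) = (D + 448)*(D + D) = (448 + D)*(2*D) = 2*D*(448 + D))
b(-385) - r(7) = -9*(-385) - 2*7*(448 + 7) = 3465 - 2*7*455 = 3465 - 1*6370 = 3465 - 6370 = -2905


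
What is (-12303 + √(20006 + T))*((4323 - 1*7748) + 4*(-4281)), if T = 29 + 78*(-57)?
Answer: 252814347 - 20549*√15589 ≈ 2.5025e+8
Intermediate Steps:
T = -4417 (T = 29 - 4446 = -4417)
(-12303 + √(20006 + T))*((4323 - 1*7748) + 4*(-4281)) = (-12303 + √(20006 - 4417))*((4323 - 1*7748) + 4*(-4281)) = (-12303 + √15589)*((4323 - 7748) - 17124) = (-12303 + √15589)*(-3425 - 17124) = (-12303 + √15589)*(-20549) = 252814347 - 20549*√15589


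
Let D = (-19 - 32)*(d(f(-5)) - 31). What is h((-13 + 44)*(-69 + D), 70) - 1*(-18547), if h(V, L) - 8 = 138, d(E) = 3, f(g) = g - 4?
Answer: 18693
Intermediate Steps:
f(g) = -4 + g
D = 1428 (D = (-19 - 32)*(3 - 31) = -51*(-28) = 1428)
h(V, L) = 146 (h(V, L) = 8 + 138 = 146)
h((-13 + 44)*(-69 + D), 70) - 1*(-18547) = 146 - 1*(-18547) = 146 + 18547 = 18693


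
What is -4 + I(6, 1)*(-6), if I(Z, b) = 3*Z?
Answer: -112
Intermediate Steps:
-4 + I(6, 1)*(-6) = -4 + (3*6)*(-6) = -4 + 18*(-6) = -4 - 108 = -112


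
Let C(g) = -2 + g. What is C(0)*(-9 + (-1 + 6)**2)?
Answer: -32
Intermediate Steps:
C(0)*(-9 + (-1 + 6)**2) = (-2 + 0)*(-9 + (-1 + 6)**2) = -2*(-9 + 5**2) = -2*(-9 + 25) = -2*16 = -32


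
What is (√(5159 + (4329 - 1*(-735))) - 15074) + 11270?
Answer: -3804 + √10223 ≈ -3702.9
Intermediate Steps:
(√(5159 + (4329 - 1*(-735))) - 15074) + 11270 = (√(5159 + (4329 + 735)) - 15074) + 11270 = (√(5159 + 5064) - 15074) + 11270 = (√10223 - 15074) + 11270 = (-15074 + √10223) + 11270 = -3804 + √10223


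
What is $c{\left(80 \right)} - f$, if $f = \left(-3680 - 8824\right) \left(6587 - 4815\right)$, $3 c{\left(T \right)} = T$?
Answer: $\frac{66471344}{3} \approx 2.2157 \cdot 10^{7}$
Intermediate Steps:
$c{\left(T \right)} = \frac{T}{3}$
$f = -22157088$ ($f = \left(-12504\right) 1772 = -22157088$)
$c{\left(80 \right)} - f = \frac{1}{3} \cdot 80 - -22157088 = \frac{80}{3} + 22157088 = \frac{66471344}{3}$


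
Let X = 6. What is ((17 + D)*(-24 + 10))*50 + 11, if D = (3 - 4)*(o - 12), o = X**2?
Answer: 4911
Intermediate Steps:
o = 36 (o = 6**2 = 36)
D = -24 (D = (3 - 4)*(36 - 12) = -1*24 = -24)
((17 + D)*(-24 + 10))*50 + 11 = ((17 - 24)*(-24 + 10))*50 + 11 = -7*(-14)*50 + 11 = 98*50 + 11 = 4900 + 11 = 4911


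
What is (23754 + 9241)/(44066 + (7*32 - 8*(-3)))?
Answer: 32995/44314 ≈ 0.74457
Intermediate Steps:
(23754 + 9241)/(44066 + (7*32 - 8*(-3))) = 32995/(44066 + (224 + 24)) = 32995/(44066 + 248) = 32995/44314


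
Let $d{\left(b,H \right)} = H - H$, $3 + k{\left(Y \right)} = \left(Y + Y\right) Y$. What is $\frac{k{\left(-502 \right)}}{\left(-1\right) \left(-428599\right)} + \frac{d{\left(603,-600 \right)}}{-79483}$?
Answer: $\frac{504005}{428599} \approx 1.1759$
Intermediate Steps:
$k{\left(Y \right)} = -3 + 2 Y^{2}$ ($k{\left(Y \right)} = -3 + \left(Y + Y\right) Y = -3 + 2 Y Y = -3 + 2 Y^{2}$)
$d{\left(b,H \right)} = 0$
$\frac{k{\left(-502 \right)}}{\left(-1\right) \left(-428599\right)} + \frac{d{\left(603,-600 \right)}}{-79483} = \frac{-3 + 2 \left(-502\right)^{2}}{\left(-1\right) \left(-428599\right)} + \frac{0}{-79483} = \frac{-3 + 2 \cdot 252004}{428599} + 0 \left(- \frac{1}{79483}\right) = \left(-3 + 504008\right) \frac{1}{428599} + 0 = 504005 \cdot \frac{1}{428599} + 0 = \frac{504005}{428599} + 0 = \frac{504005}{428599}$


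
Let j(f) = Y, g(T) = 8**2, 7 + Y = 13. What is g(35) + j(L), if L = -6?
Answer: 70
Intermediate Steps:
Y = 6 (Y = -7 + 13 = 6)
g(T) = 64
j(f) = 6
g(35) + j(L) = 64 + 6 = 70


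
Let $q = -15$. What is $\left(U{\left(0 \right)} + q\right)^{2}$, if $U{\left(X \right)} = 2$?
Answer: $169$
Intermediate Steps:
$\left(U{\left(0 \right)} + q\right)^{2} = \left(2 - 15\right)^{2} = \left(-13\right)^{2} = 169$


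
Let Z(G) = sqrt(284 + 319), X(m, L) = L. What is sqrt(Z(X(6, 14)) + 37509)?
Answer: sqrt(37509 + 3*sqrt(67)) ≈ 193.74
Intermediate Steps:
Z(G) = 3*sqrt(67) (Z(G) = sqrt(603) = 3*sqrt(67))
sqrt(Z(X(6, 14)) + 37509) = sqrt(3*sqrt(67) + 37509) = sqrt(37509 + 3*sqrt(67))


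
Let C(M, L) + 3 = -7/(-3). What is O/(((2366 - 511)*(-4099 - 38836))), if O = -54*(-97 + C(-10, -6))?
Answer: -5274/79644425 ≈ -6.6219e-5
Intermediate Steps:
C(M, L) = -⅔ (C(M, L) = -3 - 7/(-3) = -3 - 7*(-⅓) = -3 + 7/3 = -⅔)
O = 5274 (O = -54*(-97 - ⅔) = -54*(-293/3) = 5274)
O/(((2366 - 511)*(-4099 - 38836))) = 5274/(((2366 - 511)*(-4099 - 38836))) = 5274/((1855*(-42935))) = 5274/(-79644425) = 5274*(-1/79644425) = -5274/79644425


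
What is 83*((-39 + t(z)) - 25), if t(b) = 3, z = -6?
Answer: -5063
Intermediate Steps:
83*((-39 + t(z)) - 25) = 83*((-39 + 3) - 25) = 83*(-36 - 25) = 83*(-61) = -5063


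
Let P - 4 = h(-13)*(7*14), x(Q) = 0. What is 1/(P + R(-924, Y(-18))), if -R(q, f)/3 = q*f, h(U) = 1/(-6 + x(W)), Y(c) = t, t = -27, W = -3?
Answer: -3/224569 ≈ -1.3359e-5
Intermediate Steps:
Y(c) = -27
h(U) = -1/6 (h(U) = 1/(-6 + 0) = 1/(-6) = -1/6)
R(q, f) = -3*f*q (R(q, f) = -3*q*f = -3*f*q)
P = -37/3 (P = 4 - 7*14/6 = 4 - 1/6*98 = 4 - 49/3 = -37/3 ≈ -12.333)
1/(P + R(-924, Y(-18))) = 1/(-37/3 - 3*(-27)*(-924)) = 1/(-37/3 - 74844) = 1/(-224569/3) = -3/224569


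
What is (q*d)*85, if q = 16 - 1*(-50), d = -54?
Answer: -302940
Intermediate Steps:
q = 66 (q = 16 + 50 = 66)
(q*d)*85 = (66*(-54))*85 = -3564*85 = -302940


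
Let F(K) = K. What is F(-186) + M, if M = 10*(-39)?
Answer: -576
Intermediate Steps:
M = -390
F(-186) + M = -186 - 390 = -576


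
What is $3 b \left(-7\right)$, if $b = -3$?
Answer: $63$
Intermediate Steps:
$3 b \left(-7\right) = 3 \left(-3\right) \left(-7\right) = \left(-9\right) \left(-7\right) = 63$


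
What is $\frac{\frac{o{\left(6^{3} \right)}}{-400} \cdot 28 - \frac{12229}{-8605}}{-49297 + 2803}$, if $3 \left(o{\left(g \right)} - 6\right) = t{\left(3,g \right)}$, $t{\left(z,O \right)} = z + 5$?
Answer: $- \frac{30037}{1714632300} \approx -1.7518 \cdot 10^{-5}$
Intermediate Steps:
$t{\left(z,O \right)} = 5 + z$
$o{\left(g \right)} = \frac{26}{3}$ ($o{\left(g \right)} = 6 + \frac{5 + 3}{3} = 6 + \frac{1}{3} \cdot 8 = 6 + \frac{8}{3} = \frac{26}{3}$)
$\frac{\frac{o{\left(6^{3} \right)}}{-400} \cdot 28 - \frac{12229}{-8605}}{-49297 + 2803} = \frac{\frac{26}{3 \left(-400\right)} 28 - \frac{12229}{-8605}}{-49297 + 2803} = \frac{\frac{26}{3} \left(- \frac{1}{400}\right) 28 - - \frac{12229}{8605}}{-46494} = \left(\left(- \frac{13}{600}\right) 28 + \frac{12229}{8605}\right) \left(- \frac{1}{46494}\right) = \left(- \frac{91}{150} + \frac{12229}{8605}\right) \left(- \frac{1}{46494}\right) = \frac{210259}{258150} \left(- \frac{1}{46494}\right) = - \frac{30037}{1714632300}$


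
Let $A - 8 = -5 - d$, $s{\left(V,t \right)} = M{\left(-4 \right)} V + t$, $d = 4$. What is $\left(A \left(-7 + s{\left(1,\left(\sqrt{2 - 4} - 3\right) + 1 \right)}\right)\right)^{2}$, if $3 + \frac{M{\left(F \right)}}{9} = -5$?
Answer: $\left(81 - i \sqrt{2}\right)^{2} \approx 6559.0 - 229.1 i$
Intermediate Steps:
$M{\left(F \right)} = -72$ ($M{\left(F \right)} = -27 + 9 \left(-5\right) = -27 - 45 = -72$)
$s{\left(V,t \right)} = t - 72 V$ ($s{\left(V,t \right)} = - 72 V + t = t - 72 V$)
$A = -1$ ($A = 8 - 9 = -1$)
$\left(A \left(-7 + s{\left(1,\left(\sqrt{2 - 4} - 3\right) + 1 \right)}\right)\right)^{2} = \left(- (-7 - \left(74 - \sqrt{2 - 4}\right))\right)^{2} = \left(- (-7 - \left(74 - i \sqrt{2}\right))\right)^{2} = \left(- (-81 + i \sqrt{2})\right)^{2} = \left(81 - i \sqrt{2}\right)^{2}$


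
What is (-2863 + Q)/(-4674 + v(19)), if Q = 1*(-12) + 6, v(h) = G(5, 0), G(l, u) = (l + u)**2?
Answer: 2869/4649 ≈ 0.61712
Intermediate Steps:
v(h) = 25 (v(h) = (5 + 0)**2 = 5**2 = 25)
Q = -6 (Q = -12 + 6 = -6)
(-2863 + Q)/(-4674 + v(19)) = (-2863 - 6)/(-4674 + 25) = -2869/(-4649) = -2869*(-1/4649) = 2869/4649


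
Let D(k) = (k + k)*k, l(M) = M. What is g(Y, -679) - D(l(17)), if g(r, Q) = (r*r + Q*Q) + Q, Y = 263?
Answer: 528953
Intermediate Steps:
g(r, Q) = Q + Q**2 + r**2 (g(r, Q) = (r**2 + Q**2) + Q = (Q**2 + r**2) + Q = Q + Q**2 + r**2)
D(k) = 2*k**2 (D(k) = (2*k)*k = 2*k**2)
g(Y, -679) - D(l(17)) = (-679 + (-679)**2 + 263**2) - 2*17**2 = (-679 + 461041 + 69169) - 2*289 = 529531 - 1*578 = 529531 - 578 = 528953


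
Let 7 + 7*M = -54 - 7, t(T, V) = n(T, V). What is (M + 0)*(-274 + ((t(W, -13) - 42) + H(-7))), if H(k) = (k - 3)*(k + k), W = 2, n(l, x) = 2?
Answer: 11832/7 ≈ 1690.3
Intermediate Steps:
t(T, V) = 2
H(k) = 2*k*(-3 + k) (H(k) = (-3 + k)*(2*k) = 2*k*(-3 + k))
M = -68/7 (M = -1 + (-54 - 7)/7 = -1 + (1/7)*(-61) = -1 - 61/7 = -68/7 ≈ -9.7143)
(M + 0)*(-274 + ((t(W, -13) - 42) + H(-7))) = (-68/7 + 0)*(-274 + ((2 - 42) + 2*(-7)*(-3 - 7))) = -68*(-274 + (-40 + 2*(-7)*(-10)))/7 = -68*(-274 + (-40 + 140))/7 = -68*(-274 + 100)/7 = -68/7*(-174) = 11832/7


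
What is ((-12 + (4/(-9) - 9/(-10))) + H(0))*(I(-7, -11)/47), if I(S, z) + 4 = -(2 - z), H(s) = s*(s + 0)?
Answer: 17663/4230 ≈ 4.1757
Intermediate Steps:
H(s) = s² (H(s) = s*s = s²)
I(S, z) = -6 + z (I(S, z) = -4 - (2 - z) = -4 + (-2 + z) = -6 + z)
((-12 + (4/(-9) - 9/(-10))) + H(0))*(I(-7, -11)/47) = ((-12 + (4/(-9) - 9/(-10))) + 0²)*((-6 - 11)/47) = ((-12 + (4*(-⅑) - 9*(-⅒))) + 0)*(-17*1/47) = ((-12 + (-4/9 + 9/10)) + 0)*(-17/47) = ((-12 + 41/90) + 0)*(-17/47) = (-1039/90 + 0)*(-17/47) = -1039/90*(-17/47) = 17663/4230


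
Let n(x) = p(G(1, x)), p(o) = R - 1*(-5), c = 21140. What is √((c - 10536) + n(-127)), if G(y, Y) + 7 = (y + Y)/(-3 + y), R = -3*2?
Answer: √10603 ≈ 102.97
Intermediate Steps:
R = -6
G(y, Y) = -7 + (Y + y)/(-3 + y) (G(y, Y) = -7 + (y + Y)/(-3 + y) = -7 + (Y + y)/(-3 + y))
p(o) = -1 (p(o) = -6 - 1*(-5) = -6 + 5 = -1)
n(x) = -1
√((c - 10536) + n(-127)) = √((21140 - 10536) - 1) = √(10604 - 1) = √10603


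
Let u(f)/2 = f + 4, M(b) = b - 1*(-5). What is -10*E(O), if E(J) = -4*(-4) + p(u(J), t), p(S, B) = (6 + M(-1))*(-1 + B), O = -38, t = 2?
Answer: -260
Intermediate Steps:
M(b) = 5 + b (M(b) = b + 5 = 5 + b)
u(f) = 8 + 2*f (u(f) = 2*(f + 4) = 2*(4 + f) = 8 + 2*f)
p(S, B) = -10 + 10*B (p(S, B) = (6 + (5 - 1))*(-1 + B) = (6 + 4)*(-1 + B) = 10*(-1 + B) = -10 + 10*B)
E(J) = 26 (E(J) = -4*(-4) + (-10 + 10*2) = 16 + (-10 + 20) = 16 + 10 = 26)
-10*E(O) = -10*26 = -260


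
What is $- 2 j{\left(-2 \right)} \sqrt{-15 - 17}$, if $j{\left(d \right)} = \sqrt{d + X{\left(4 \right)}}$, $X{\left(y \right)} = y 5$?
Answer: $- 48 i \approx - 48.0 i$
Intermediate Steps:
$X{\left(y \right)} = 5 y$
$j{\left(d \right)} = \sqrt{20 + d}$ ($j{\left(d \right)} = \sqrt{d + 5 \cdot 4} = \sqrt{d + 20} = \sqrt{20 + d}$)
$- 2 j{\left(-2 \right)} \sqrt{-15 - 17} = - 2 \sqrt{20 - 2} \sqrt{-15 - 17} = - 2 \sqrt{18} \sqrt{-32} = - 2 \cdot 3 \sqrt{2} \cdot 4 i \sqrt{2} = - 6 \sqrt{2} \cdot 4 i \sqrt{2} = - 48 i$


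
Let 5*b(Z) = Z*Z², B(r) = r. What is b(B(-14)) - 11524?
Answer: -60364/5 ≈ -12073.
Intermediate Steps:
b(Z) = Z³/5 (b(Z) = (Z*Z²)/5 = Z³/5)
b(B(-14)) - 11524 = (⅕)*(-14)³ - 11524 = (⅕)*(-2744) - 11524 = -2744/5 - 11524 = -60364/5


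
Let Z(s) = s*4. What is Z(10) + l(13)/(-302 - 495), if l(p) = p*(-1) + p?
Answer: 40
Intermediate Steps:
l(p) = 0 (l(p) = -p + p = 0)
Z(s) = 4*s
Z(10) + l(13)/(-302 - 495) = 4*10 + 0/(-302 - 495) = 40 + 0/(-797) = 40 - 1/797*0 = 40 + 0 = 40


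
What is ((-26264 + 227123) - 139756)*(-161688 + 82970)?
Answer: -4809905954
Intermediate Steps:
((-26264 + 227123) - 139756)*(-161688 + 82970) = (200859 - 139756)*(-78718) = 61103*(-78718) = -4809905954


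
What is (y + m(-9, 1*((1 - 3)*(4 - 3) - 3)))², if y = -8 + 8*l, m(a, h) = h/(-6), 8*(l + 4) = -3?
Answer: 64009/36 ≈ 1778.0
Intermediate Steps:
l = -35/8 (l = -4 + (⅛)*(-3) = -4 - 3/8 = -35/8 ≈ -4.3750)
m(a, h) = -h/6 (m(a, h) = h*(-⅙) = -h/6)
y = -43 (y = -8 + 8*(-35/8) = -8 - 35 = -43)
(y + m(-9, 1*((1 - 3)*(4 - 3) - 3)))² = (-43 - ((1 - 3)*(4 - 3) - 3)/6)² = (-43 - (-2*1 - 3)/6)² = (-43 - (-2 - 3)/6)² = (-43 - (-5)/6)² = (-43 - ⅙*(-5))² = (-43 + ⅚)² = (-253/6)² = 64009/36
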